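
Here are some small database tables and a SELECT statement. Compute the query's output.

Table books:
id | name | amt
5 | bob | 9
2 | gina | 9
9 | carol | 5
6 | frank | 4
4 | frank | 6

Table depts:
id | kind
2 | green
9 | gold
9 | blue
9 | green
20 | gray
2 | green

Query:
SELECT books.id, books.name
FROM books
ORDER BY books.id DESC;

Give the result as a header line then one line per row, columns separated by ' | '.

== RESULT ==
books.id | books.name
9 | carol
6 | frank
5 | bob
4 | frank
2 | gina

Derivation:
After SELECT (5 rows):
books.id | books.name
5 | bob
2 | gina
9 | carol
6 | frank
4 | frank
After ORDER BY (5 rows):
books.id | books.name
9 | carol
6 | frank
5 | bob
4 | frank
2 | gina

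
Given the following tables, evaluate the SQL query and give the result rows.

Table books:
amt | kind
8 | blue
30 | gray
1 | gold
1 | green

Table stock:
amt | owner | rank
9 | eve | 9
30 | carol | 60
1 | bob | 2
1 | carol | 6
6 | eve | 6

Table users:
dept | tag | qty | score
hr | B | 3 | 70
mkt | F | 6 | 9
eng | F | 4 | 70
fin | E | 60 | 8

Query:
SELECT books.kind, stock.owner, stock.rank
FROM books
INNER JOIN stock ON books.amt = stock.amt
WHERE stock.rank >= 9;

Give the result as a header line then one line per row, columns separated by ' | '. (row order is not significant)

After JOIN stock (5 rows):
books.amt | books.kind | stock.amt | stock.owner | stock.rank
30 | gray | 30 | carol | 60
1 | gold | 1 | bob | 2
1 | gold | 1 | carol | 6
1 | green | 1 | bob | 2
1 | green | 1 | carol | 6
After WHERE (1 rows):
books.amt | books.kind | stock.amt | stock.owner | stock.rank
30 | gray | 30 | carol | 60
After SELECT (1 rows):
books.kind | stock.owner | stock.rank
gray | carol | 60

== RESULT ==
books.kind | stock.owner | stock.rank
gray | carol | 60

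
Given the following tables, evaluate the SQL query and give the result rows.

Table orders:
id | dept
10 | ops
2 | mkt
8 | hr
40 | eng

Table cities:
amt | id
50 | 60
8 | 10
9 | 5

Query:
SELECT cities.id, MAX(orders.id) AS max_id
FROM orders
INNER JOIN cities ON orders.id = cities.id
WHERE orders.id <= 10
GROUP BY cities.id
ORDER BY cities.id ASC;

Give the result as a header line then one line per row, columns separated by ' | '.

After JOIN cities (1 rows):
orders.id | orders.dept | cities.amt | cities.id
10 | ops | 8 | 10
After WHERE (1 rows):
orders.id | orders.dept | cities.amt | cities.id
10 | ops | 8 | 10
After GROUP BY (1 rows):
cities.id | max_id
10 | 10
After ORDER BY (1 rows):
cities.id | max_id
10 | 10

== RESULT ==
cities.id | max_id
10 | 10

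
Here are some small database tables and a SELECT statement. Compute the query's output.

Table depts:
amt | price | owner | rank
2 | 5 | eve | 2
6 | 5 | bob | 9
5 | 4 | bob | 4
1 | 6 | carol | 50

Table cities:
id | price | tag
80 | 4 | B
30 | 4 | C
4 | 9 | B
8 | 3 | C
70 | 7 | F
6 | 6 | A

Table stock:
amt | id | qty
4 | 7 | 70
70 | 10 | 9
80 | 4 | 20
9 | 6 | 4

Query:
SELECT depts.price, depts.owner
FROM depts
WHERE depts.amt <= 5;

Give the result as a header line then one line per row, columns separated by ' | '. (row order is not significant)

After WHERE (3 rows):
depts.amt | depts.price | depts.owner | depts.rank
2 | 5 | eve | 2
5 | 4 | bob | 4
1 | 6 | carol | 50
After SELECT (3 rows):
depts.price | depts.owner
5 | eve
4 | bob
6 | carol

== RESULT ==
depts.price | depts.owner
5 | eve
4 | bob
6 | carol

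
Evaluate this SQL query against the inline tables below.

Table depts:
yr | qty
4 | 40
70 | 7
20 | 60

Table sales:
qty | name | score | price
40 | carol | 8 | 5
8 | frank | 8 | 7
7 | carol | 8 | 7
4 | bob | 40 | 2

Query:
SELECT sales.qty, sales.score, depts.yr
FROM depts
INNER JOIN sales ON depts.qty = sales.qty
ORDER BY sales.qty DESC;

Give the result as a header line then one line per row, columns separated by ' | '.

After JOIN sales (2 rows):
depts.yr | depts.qty | sales.qty | sales.name | sales.score | sales.price
4 | 40 | 40 | carol | 8 | 5
70 | 7 | 7 | carol | 8 | 7
After SELECT (2 rows):
sales.qty | sales.score | depts.yr
40 | 8 | 4
7 | 8 | 70
After ORDER BY (2 rows):
sales.qty | sales.score | depts.yr
40 | 8 | 4
7 | 8 | 70

== RESULT ==
sales.qty | sales.score | depts.yr
40 | 8 | 4
7 | 8 | 70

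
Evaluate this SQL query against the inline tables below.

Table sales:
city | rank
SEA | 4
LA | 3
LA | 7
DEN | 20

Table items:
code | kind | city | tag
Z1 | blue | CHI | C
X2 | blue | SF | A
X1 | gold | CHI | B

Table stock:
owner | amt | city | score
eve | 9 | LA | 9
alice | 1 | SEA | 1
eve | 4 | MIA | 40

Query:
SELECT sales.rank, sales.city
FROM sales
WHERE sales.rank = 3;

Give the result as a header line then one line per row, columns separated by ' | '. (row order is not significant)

== RESULT ==
sales.rank | sales.city
3 | LA

Derivation:
After WHERE (1 rows):
sales.city | sales.rank
LA | 3
After SELECT (1 rows):
sales.rank | sales.city
3 | LA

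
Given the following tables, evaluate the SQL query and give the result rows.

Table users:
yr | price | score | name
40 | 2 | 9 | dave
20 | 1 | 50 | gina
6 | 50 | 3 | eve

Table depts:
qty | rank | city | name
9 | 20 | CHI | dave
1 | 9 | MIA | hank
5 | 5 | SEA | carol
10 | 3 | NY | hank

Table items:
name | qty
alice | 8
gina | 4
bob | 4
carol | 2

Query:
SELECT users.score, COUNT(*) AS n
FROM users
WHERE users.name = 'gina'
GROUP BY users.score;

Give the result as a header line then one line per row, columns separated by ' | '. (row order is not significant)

After WHERE (1 rows):
users.yr | users.price | users.score | users.name
20 | 1 | 50 | gina
After GROUP BY (1 rows):
users.score | n
50 | 1

== RESULT ==
users.score | n
50 | 1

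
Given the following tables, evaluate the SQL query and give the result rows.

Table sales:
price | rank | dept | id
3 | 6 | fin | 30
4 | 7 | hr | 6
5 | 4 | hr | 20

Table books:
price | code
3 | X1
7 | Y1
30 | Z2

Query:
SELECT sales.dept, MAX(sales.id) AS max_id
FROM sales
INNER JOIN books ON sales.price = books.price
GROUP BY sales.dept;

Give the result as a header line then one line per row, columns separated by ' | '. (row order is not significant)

== RESULT ==
sales.dept | max_id
fin | 30

Derivation:
After JOIN books (1 rows):
sales.price | sales.rank | sales.dept | sales.id | books.price | books.code
3 | 6 | fin | 30 | 3 | X1
After GROUP BY (1 rows):
sales.dept | max_id
fin | 30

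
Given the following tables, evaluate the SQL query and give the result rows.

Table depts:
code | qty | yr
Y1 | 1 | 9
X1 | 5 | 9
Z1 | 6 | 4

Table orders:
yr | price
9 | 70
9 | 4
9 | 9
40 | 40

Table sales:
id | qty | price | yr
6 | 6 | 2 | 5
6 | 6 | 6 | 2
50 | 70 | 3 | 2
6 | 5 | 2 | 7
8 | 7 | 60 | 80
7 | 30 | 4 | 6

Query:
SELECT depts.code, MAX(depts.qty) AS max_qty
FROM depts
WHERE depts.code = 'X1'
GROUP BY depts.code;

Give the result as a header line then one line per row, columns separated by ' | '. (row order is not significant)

After WHERE (1 rows):
depts.code | depts.qty | depts.yr
X1 | 5 | 9
After GROUP BY (1 rows):
depts.code | max_qty
X1 | 5

== RESULT ==
depts.code | max_qty
X1 | 5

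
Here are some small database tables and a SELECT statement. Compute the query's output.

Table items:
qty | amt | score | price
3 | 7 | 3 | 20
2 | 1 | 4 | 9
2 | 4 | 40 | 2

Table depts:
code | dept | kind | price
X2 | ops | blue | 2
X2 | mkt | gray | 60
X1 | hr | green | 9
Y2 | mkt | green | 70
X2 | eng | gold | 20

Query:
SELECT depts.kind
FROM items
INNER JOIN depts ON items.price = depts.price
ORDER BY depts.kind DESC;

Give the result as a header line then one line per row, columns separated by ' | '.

After JOIN depts (3 rows):
items.qty | items.amt | items.score | items.price | depts.code | depts.dept | depts.kind | depts.price
3 | 7 | 3 | 20 | X2 | eng | gold | 20
2 | 1 | 4 | 9 | X1 | hr | green | 9
2 | 4 | 40 | 2 | X2 | ops | blue | 2
After SELECT (3 rows):
depts.kind
gold
green
blue
After ORDER BY (3 rows):
depts.kind
green
gold
blue

== RESULT ==
depts.kind
green
gold
blue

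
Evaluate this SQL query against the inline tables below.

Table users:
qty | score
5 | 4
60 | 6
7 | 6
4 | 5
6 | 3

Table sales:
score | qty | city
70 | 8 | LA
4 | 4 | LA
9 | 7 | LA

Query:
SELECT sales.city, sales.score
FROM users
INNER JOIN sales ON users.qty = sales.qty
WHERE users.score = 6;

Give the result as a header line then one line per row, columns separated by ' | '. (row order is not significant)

After JOIN sales (2 rows):
users.qty | users.score | sales.score | sales.qty | sales.city
7 | 6 | 9 | 7 | LA
4 | 5 | 4 | 4 | LA
After WHERE (1 rows):
users.qty | users.score | sales.score | sales.qty | sales.city
7 | 6 | 9 | 7 | LA
After SELECT (1 rows):
sales.city | sales.score
LA | 9

== RESULT ==
sales.city | sales.score
LA | 9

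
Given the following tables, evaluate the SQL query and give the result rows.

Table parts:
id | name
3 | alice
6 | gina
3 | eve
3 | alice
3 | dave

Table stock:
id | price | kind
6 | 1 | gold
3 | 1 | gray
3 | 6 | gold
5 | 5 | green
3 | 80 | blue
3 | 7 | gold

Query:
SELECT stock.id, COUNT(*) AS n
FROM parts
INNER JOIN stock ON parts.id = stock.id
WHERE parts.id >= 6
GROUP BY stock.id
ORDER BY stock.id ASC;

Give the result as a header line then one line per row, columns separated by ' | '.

After JOIN stock (17 rows):
parts.id | parts.name | stock.id | stock.price | stock.kind
3 | alice | 3 | 1 | gray
3 | alice | 3 | 6 | gold
3 | alice | 3 | 80 | blue
3 | alice | 3 | 7 | gold
6 | gina | 6 | 1 | gold
3 | eve | 3 | 1 | gray
3 | eve | 3 | 6 | gold
3 | eve | 3 | 80 | blue
3 | eve | 3 | 7 | gold
3 | alice | 3 | 1 | gray
3 | alice | 3 | 6 | gold
3 | alice | 3 | 80 | blue
3 | alice | 3 | 7 | gold
3 | dave | 3 | 1 | gray
3 | dave | 3 | 6 | gold
3 | dave | 3 | 80 | blue
3 | dave | 3 | 7 | gold
After WHERE (1 rows):
parts.id | parts.name | stock.id | stock.price | stock.kind
6 | gina | 6 | 1 | gold
After GROUP BY (1 rows):
stock.id | n
6 | 1
After ORDER BY (1 rows):
stock.id | n
6 | 1

== RESULT ==
stock.id | n
6 | 1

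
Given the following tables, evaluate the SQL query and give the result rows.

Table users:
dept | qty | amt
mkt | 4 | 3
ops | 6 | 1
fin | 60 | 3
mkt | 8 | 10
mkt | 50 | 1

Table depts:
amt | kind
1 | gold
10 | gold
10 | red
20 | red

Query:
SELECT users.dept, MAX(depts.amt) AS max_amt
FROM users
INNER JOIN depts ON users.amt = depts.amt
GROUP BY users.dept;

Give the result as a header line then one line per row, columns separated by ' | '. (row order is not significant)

After JOIN depts (4 rows):
users.dept | users.qty | users.amt | depts.amt | depts.kind
ops | 6 | 1 | 1 | gold
mkt | 8 | 10 | 10 | gold
mkt | 8 | 10 | 10 | red
mkt | 50 | 1 | 1 | gold
After GROUP BY (2 rows):
users.dept | max_amt
ops | 1
mkt | 10

== RESULT ==
users.dept | max_amt
ops | 1
mkt | 10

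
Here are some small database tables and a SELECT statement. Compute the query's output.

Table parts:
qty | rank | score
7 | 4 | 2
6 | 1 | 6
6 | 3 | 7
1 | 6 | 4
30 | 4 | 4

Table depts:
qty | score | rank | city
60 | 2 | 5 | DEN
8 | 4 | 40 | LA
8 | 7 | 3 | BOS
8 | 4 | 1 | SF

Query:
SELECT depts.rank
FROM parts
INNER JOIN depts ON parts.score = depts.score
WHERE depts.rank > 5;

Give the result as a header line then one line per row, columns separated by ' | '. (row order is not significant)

After JOIN depts (6 rows):
parts.qty | parts.rank | parts.score | depts.qty | depts.score | depts.rank | depts.city
7 | 4 | 2 | 60 | 2 | 5 | DEN
6 | 3 | 7 | 8 | 7 | 3 | BOS
1 | 6 | 4 | 8 | 4 | 40 | LA
1 | 6 | 4 | 8 | 4 | 1 | SF
30 | 4 | 4 | 8 | 4 | 40 | LA
30 | 4 | 4 | 8 | 4 | 1 | SF
After WHERE (2 rows):
parts.qty | parts.rank | parts.score | depts.qty | depts.score | depts.rank | depts.city
1 | 6 | 4 | 8 | 4 | 40 | LA
30 | 4 | 4 | 8 | 4 | 40 | LA
After SELECT (2 rows):
depts.rank
40
40

== RESULT ==
depts.rank
40
40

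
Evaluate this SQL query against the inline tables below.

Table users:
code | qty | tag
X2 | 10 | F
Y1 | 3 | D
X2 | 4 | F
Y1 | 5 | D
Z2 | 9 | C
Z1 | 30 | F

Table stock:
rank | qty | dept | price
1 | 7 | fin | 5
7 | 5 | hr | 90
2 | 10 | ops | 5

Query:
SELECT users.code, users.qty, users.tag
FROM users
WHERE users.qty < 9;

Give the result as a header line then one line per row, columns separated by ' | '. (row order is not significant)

After WHERE (3 rows):
users.code | users.qty | users.tag
Y1 | 3 | D
X2 | 4 | F
Y1 | 5 | D
After SELECT (3 rows):
users.code | users.qty | users.tag
Y1 | 3 | D
X2 | 4 | F
Y1 | 5 | D

== RESULT ==
users.code | users.qty | users.tag
Y1 | 3 | D
X2 | 4 | F
Y1 | 5 | D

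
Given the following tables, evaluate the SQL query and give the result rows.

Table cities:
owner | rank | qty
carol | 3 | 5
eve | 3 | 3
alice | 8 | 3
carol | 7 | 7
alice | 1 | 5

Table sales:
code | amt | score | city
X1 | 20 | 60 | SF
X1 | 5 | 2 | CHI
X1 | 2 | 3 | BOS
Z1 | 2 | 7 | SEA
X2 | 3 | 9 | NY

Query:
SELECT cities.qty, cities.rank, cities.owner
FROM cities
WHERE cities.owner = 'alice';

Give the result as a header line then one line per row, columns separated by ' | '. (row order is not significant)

== RESULT ==
cities.qty | cities.rank | cities.owner
3 | 8 | alice
5 | 1 | alice

Derivation:
After WHERE (2 rows):
cities.owner | cities.rank | cities.qty
alice | 8 | 3
alice | 1 | 5
After SELECT (2 rows):
cities.qty | cities.rank | cities.owner
3 | 8 | alice
5 | 1 | alice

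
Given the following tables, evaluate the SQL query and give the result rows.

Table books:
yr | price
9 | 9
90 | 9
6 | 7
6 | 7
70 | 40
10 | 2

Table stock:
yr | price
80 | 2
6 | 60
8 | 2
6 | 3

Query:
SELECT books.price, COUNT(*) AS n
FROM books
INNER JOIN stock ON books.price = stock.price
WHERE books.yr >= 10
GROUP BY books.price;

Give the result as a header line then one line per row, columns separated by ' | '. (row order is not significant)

== RESULT ==
books.price | n
2 | 2

Derivation:
After JOIN stock (2 rows):
books.yr | books.price | stock.yr | stock.price
10 | 2 | 80 | 2
10 | 2 | 8 | 2
After WHERE (2 rows):
books.yr | books.price | stock.yr | stock.price
10 | 2 | 80 | 2
10 | 2 | 8 | 2
After GROUP BY (1 rows):
books.price | n
2 | 2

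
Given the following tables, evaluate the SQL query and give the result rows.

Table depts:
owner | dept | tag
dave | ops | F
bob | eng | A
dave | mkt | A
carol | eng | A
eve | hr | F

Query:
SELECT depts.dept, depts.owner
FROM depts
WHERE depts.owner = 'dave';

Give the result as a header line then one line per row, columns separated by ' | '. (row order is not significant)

After WHERE (2 rows):
depts.owner | depts.dept | depts.tag
dave | ops | F
dave | mkt | A
After SELECT (2 rows):
depts.dept | depts.owner
ops | dave
mkt | dave

== RESULT ==
depts.dept | depts.owner
ops | dave
mkt | dave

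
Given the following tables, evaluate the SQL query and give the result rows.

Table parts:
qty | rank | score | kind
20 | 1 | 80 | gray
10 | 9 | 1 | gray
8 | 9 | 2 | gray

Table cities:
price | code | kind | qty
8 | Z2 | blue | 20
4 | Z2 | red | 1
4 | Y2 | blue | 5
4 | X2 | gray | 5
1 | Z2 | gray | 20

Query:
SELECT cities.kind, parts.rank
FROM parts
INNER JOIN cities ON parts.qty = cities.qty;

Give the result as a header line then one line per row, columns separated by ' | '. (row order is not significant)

== RESULT ==
cities.kind | parts.rank
blue | 1
gray | 1

Derivation:
After JOIN cities (2 rows):
parts.qty | parts.rank | parts.score | parts.kind | cities.price | cities.code | cities.kind | cities.qty
20 | 1 | 80 | gray | 8 | Z2 | blue | 20
20 | 1 | 80 | gray | 1 | Z2 | gray | 20
After SELECT (2 rows):
cities.kind | parts.rank
blue | 1
gray | 1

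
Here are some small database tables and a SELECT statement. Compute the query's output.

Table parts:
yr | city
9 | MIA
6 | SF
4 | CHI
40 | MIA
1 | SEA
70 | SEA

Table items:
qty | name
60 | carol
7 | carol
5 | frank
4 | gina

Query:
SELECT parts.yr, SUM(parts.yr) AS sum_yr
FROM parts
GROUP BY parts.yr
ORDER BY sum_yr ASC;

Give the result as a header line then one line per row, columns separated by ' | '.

== RESULT ==
parts.yr | sum_yr
1 | 1
4 | 4
6 | 6
9 | 9
40 | 40
70 | 70

Derivation:
After GROUP BY (6 rows):
parts.yr | sum_yr
9 | 9
6 | 6
4 | 4
40 | 40
1 | 1
70 | 70
After ORDER BY (6 rows):
parts.yr | sum_yr
1 | 1
4 | 4
6 | 6
9 | 9
40 | 40
70 | 70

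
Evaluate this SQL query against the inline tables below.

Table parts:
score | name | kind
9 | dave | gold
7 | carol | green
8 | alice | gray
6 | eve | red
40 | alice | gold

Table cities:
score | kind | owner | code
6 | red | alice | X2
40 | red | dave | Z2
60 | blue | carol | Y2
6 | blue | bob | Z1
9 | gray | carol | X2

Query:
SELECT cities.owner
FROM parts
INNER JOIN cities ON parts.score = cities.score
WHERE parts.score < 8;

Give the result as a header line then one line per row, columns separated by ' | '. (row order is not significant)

After JOIN cities (4 rows):
parts.score | parts.name | parts.kind | cities.score | cities.kind | cities.owner | cities.code
9 | dave | gold | 9 | gray | carol | X2
6 | eve | red | 6 | red | alice | X2
6 | eve | red | 6 | blue | bob | Z1
40 | alice | gold | 40 | red | dave | Z2
After WHERE (2 rows):
parts.score | parts.name | parts.kind | cities.score | cities.kind | cities.owner | cities.code
6 | eve | red | 6 | red | alice | X2
6 | eve | red | 6 | blue | bob | Z1
After SELECT (2 rows):
cities.owner
alice
bob

== RESULT ==
cities.owner
alice
bob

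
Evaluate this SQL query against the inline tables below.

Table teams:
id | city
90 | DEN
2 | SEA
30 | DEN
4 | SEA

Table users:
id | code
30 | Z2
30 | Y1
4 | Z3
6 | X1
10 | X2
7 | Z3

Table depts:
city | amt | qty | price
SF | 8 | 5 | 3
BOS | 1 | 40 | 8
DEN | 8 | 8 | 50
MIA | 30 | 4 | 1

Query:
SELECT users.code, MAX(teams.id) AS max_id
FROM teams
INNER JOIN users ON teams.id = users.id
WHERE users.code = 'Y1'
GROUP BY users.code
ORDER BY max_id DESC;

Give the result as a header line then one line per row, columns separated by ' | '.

== RESULT ==
users.code | max_id
Y1 | 30

Derivation:
After JOIN users (3 rows):
teams.id | teams.city | users.id | users.code
30 | DEN | 30 | Z2
30 | DEN | 30 | Y1
4 | SEA | 4 | Z3
After WHERE (1 rows):
teams.id | teams.city | users.id | users.code
30 | DEN | 30 | Y1
After GROUP BY (1 rows):
users.code | max_id
Y1 | 30
After ORDER BY (1 rows):
users.code | max_id
Y1 | 30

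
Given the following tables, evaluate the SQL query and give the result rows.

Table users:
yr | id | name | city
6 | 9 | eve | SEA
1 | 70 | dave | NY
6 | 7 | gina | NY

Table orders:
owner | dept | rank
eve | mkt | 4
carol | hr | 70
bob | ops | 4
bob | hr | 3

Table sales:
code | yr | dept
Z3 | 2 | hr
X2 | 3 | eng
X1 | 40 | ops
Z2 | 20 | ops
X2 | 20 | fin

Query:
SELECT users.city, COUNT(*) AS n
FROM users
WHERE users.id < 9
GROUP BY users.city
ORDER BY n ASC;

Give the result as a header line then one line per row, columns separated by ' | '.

After WHERE (1 rows):
users.yr | users.id | users.name | users.city
6 | 7 | gina | NY
After GROUP BY (1 rows):
users.city | n
NY | 1
After ORDER BY (1 rows):
users.city | n
NY | 1

== RESULT ==
users.city | n
NY | 1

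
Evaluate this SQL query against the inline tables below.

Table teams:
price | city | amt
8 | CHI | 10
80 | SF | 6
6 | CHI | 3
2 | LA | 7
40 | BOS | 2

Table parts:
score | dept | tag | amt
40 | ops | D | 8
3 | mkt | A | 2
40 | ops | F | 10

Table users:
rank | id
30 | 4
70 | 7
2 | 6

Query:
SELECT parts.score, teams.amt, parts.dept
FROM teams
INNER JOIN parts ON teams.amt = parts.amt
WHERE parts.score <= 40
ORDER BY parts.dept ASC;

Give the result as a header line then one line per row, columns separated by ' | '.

After JOIN parts (2 rows):
teams.price | teams.city | teams.amt | parts.score | parts.dept | parts.tag | parts.amt
8 | CHI | 10 | 40 | ops | F | 10
40 | BOS | 2 | 3 | mkt | A | 2
After WHERE (2 rows):
teams.price | teams.city | teams.amt | parts.score | parts.dept | parts.tag | parts.amt
8 | CHI | 10 | 40 | ops | F | 10
40 | BOS | 2 | 3 | mkt | A | 2
After SELECT (2 rows):
parts.score | teams.amt | parts.dept
40 | 10 | ops
3 | 2 | mkt
After ORDER BY (2 rows):
parts.score | teams.amt | parts.dept
3 | 2 | mkt
40 | 10 | ops

== RESULT ==
parts.score | teams.amt | parts.dept
3 | 2 | mkt
40 | 10 | ops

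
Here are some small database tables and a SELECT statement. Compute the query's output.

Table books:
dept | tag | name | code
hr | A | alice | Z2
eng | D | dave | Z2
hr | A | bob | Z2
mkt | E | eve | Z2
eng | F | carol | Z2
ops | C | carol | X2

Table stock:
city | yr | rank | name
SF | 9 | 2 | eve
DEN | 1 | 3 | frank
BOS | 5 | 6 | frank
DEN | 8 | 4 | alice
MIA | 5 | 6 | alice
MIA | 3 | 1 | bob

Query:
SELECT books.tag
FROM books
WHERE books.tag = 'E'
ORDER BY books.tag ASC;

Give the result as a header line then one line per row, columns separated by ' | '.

== RESULT ==
books.tag
E

Derivation:
After WHERE (1 rows):
books.dept | books.tag | books.name | books.code
mkt | E | eve | Z2
After SELECT (1 rows):
books.tag
E
After ORDER BY (1 rows):
books.tag
E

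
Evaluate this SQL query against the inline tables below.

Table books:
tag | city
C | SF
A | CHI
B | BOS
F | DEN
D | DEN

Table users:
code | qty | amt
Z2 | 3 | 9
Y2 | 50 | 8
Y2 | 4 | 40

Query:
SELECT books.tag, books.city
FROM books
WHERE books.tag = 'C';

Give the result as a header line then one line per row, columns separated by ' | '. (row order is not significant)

== RESULT ==
books.tag | books.city
C | SF

Derivation:
After WHERE (1 rows):
books.tag | books.city
C | SF
After SELECT (1 rows):
books.tag | books.city
C | SF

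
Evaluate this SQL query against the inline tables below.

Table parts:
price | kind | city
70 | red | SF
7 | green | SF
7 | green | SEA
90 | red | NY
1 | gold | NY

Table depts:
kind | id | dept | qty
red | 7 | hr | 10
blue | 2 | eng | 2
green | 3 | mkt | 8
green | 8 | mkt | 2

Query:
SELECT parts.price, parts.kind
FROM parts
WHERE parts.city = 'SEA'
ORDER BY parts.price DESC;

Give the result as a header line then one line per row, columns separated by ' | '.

== RESULT ==
parts.price | parts.kind
7 | green

Derivation:
After WHERE (1 rows):
parts.price | parts.kind | parts.city
7 | green | SEA
After SELECT (1 rows):
parts.price | parts.kind
7 | green
After ORDER BY (1 rows):
parts.price | parts.kind
7 | green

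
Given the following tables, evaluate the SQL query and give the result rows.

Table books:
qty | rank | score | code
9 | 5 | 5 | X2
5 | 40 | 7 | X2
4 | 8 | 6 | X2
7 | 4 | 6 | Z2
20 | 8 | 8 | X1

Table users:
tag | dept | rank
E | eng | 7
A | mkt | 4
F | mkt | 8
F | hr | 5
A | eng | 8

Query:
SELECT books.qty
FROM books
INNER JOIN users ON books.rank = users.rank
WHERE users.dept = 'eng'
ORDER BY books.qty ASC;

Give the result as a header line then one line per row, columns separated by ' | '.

After JOIN users (6 rows):
books.qty | books.rank | books.score | books.code | users.tag | users.dept | users.rank
9 | 5 | 5 | X2 | F | hr | 5
4 | 8 | 6 | X2 | F | mkt | 8
4 | 8 | 6 | X2 | A | eng | 8
7 | 4 | 6 | Z2 | A | mkt | 4
20 | 8 | 8 | X1 | F | mkt | 8
20 | 8 | 8 | X1 | A | eng | 8
After WHERE (2 rows):
books.qty | books.rank | books.score | books.code | users.tag | users.dept | users.rank
4 | 8 | 6 | X2 | A | eng | 8
20 | 8 | 8 | X1 | A | eng | 8
After SELECT (2 rows):
books.qty
4
20
After ORDER BY (2 rows):
books.qty
4
20

== RESULT ==
books.qty
4
20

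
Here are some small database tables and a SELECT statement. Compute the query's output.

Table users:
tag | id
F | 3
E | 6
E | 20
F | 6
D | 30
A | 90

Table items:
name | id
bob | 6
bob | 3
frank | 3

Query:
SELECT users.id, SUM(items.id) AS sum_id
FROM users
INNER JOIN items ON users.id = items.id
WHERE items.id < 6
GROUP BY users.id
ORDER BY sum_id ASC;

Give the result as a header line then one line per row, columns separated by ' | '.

After JOIN items (4 rows):
users.tag | users.id | items.name | items.id
F | 3 | bob | 3
F | 3 | frank | 3
E | 6 | bob | 6
F | 6 | bob | 6
After WHERE (2 rows):
users.tag | users.id | items.name | items.id
F | 3 | bob | 3
F | 3 | frank | 3
After GROUP BY (1 rows):
users.id | sum_id
3 | 6
After ORDER BY (1 rows):
users.id | sum_id
3 | 6

== RESULT ==
users.id | sum_id
3 | 6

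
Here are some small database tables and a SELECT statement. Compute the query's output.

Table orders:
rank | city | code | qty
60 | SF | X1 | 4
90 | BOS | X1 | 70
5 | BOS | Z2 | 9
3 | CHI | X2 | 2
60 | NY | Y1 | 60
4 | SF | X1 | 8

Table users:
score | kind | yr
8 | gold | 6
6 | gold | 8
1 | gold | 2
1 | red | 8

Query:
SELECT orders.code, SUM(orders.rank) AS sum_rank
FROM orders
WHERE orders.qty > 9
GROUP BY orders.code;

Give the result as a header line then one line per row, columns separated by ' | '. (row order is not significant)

After WHERE (2 rows):
orders.rank | orders.city | orders.code | orders.qty
90 | BOS | X1 | 70
60 | NY | Y1 | 60
After GROUP BY (2 rows):
orders.code | sum_rank
X1 | 90
Y1 | 60

== RESULT ==
orders.code | sum_rank
X1 | 90
Y1 | 60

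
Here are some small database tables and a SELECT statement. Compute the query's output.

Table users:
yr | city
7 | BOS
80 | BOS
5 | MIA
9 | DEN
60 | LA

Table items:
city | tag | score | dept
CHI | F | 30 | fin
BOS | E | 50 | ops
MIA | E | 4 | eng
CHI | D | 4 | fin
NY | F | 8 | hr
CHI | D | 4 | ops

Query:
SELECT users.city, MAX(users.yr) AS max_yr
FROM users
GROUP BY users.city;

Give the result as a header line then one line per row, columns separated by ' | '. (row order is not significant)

== RESULT ==
users.city | max_yr
BOS | 80
MIA | 5
DEN | 9
LA | 60

Derivation:
After GROUP BY (4 rows):
users.city | max_yr
BOS | 80
MIA | 5
DEN | 9
LA | 60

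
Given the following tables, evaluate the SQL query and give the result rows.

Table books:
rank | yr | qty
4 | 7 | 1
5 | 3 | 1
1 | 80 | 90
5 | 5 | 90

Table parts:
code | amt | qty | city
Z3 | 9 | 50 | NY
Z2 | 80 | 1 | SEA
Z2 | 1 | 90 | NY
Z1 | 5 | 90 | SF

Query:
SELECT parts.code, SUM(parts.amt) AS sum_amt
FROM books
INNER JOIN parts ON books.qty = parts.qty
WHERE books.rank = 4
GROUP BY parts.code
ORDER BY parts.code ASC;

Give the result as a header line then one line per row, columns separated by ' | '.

== RESULT ==
parts.code | sum_amt
Z2 | 80

Derivation:
After JOIN parts (6 rows):
books.rank | books.yr | books.qty | parts.code | parts.amt | parts.qty | parts.city
4 | 7 | 1 | Z2 | 80 | 1 | SEA
5 | 3 | 1 | Z2 | 80 | 1 | SEA
1 | 80 | 90 | Z2 | 1 | 90 | NY
1 | 80 | 90 | Z1 | 5 | 90 | SF
5 | 5 | 90 | Z2 | 1 | 90 | NY
5 | 5 | 90 | Z1 | 5 | 90 | SF
After WHERE (1 rows):
books.rank | books.yr | books.qty | parts.code | parts.amt | parts.qty | parts.city
4 | 7 | 1 | Z2 | 80 | 1 | SEA
After GROUP BY (1 rows):
parts.code | sum_amt
Z2 | 80
After ORDER BY (1 rows):
parts.code | sum_amt
Z2 | 80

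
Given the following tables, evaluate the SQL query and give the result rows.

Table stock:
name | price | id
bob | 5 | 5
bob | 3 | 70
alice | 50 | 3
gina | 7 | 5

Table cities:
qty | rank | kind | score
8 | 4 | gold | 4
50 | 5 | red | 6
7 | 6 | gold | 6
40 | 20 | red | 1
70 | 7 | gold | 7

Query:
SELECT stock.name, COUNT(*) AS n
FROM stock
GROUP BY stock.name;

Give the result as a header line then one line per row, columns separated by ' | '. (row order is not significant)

After GROUP BY (3 rows):
stock.name | n
bob | 2
alice | 1
gina | 1

== RESULT ==
stock.name | n
bob | 2
alice | 1
gina | 1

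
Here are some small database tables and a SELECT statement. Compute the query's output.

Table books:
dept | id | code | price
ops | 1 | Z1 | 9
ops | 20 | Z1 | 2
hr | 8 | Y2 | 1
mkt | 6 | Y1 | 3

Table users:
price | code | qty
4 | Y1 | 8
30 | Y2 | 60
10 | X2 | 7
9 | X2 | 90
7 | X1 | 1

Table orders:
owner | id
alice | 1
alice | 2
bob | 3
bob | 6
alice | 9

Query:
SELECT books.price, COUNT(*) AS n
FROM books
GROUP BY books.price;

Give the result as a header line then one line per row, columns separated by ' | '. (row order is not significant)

After GROUP BY (4 rows):
books.price | n
9 | 1
2 | 1
1 | 1
3 | 1

== RESULT ==
books.price | n
9 | 1
2 | 1
1 | 1
3 | 1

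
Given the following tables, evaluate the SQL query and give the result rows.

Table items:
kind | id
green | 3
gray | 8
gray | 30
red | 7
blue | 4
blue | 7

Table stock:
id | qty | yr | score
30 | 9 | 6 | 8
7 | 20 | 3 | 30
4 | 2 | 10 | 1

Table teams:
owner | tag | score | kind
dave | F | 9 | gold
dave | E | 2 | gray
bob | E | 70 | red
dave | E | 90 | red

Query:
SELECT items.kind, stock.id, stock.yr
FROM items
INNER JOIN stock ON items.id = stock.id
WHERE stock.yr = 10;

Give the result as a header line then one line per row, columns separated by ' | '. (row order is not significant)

After JOIN stock (4 rows):
items.kind | items.id | stock.id | stock.qty | stock.yr | stock.score
gray | 30 | 30 | 9 | 6 | 8
red | 7 | 7 | 20 | 3 | 30
blue | 4 | 4 | 2 | 10 | 1
blue | 7 | 7 | 20 | 3 | 30
After WHERE (1 rows):
items.kind | items.id | stock.id | stock.qty | stock.yr | stock.score
blue | 4 | 4 | 2 | 10 | 1
After SELECT (1 rows):
items.kind | stock.id | stock.yr
blue | 4 | 10

== RESULT ==
items.kind | stock.id | stock.yr
blue | 4 | 10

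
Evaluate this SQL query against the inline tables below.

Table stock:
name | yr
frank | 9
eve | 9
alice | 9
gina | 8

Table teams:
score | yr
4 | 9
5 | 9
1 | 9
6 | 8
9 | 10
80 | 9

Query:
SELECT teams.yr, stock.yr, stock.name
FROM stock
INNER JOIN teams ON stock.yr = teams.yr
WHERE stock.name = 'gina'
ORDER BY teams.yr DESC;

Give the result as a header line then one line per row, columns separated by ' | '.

== RESULT ==
teams.yr | stock.yr | stock.name
8 | 8 | gina

Derivation:
After JOIN teams (13 rows):
stock.name | stock.yr | teams.score | teams.yr
frank | 9 | 4 | 9
frank | 9 | 5 | 9
frank | 9 | 1 | 9
frank | 9 | 80 | 9
eve | 9 | 4 | 9
eve | 9 | 5 | 9
eve | 9 | 1 | 9
eve | 9 | 80 | 9
alice | 9 | 4 | 9
alice | 9 | 5 | 9
alice | 9 | 1 | 9
alice | 9 | 80 | 9
gina | 8 | 6 | 8
After WHERE (1 rows):
stock.name | stock.yr | teams.score | teams.yr
gina | 8 | 6 | 8
After SELECT (1 rows):
teams.yr | stock.yr | stock.name
8 | 8 | gina
After ORDER BY (1 rows):
teams.yr | stock.yr | stock.name
8 | 8 | gina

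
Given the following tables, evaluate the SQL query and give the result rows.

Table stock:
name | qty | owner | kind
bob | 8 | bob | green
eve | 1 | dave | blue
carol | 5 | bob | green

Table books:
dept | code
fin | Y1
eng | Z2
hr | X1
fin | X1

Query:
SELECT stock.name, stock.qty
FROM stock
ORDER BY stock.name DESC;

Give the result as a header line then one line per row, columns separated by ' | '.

== RESULT ==
stock.name | stock.qty
eve | 1
carol | 5
bob | 8

Derivation:
After SELECT (3 rows):
stock.name | stock.qty
bob | 8
eve | 1
carol | 5
After ORDER BY (3 rows):
stock.name | stock.qty
eve | 1
carol | 5
bob | 8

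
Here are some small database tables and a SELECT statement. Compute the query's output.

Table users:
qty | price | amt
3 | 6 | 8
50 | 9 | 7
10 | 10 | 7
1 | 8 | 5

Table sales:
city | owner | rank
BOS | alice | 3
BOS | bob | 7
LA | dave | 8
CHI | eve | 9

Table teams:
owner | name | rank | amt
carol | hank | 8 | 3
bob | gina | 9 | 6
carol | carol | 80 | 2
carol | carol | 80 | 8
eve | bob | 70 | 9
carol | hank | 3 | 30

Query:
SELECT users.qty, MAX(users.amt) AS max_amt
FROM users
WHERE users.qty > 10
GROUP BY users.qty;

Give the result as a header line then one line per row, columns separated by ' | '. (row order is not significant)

== RESULT ==
users.qty | max_amt
50 | 7

Derivation:
After WHERE (1 rows):
users.qty | users.price | users.amt
50 | 9 | 7
After GROUP BY (1 rows):
users.qty | max_amt
50 | 7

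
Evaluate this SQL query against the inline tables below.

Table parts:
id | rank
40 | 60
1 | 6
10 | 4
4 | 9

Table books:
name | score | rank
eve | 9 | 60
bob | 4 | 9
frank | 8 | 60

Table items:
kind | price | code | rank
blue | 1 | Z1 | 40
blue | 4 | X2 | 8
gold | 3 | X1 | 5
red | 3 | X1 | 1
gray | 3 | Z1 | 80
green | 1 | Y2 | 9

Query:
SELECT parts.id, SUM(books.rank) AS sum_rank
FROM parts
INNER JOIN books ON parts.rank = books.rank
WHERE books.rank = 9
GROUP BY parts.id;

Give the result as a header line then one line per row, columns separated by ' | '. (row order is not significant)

After JOIN books (3 rows):
parts.id | parts.rank | books.name | books.score | books.rank
40 | 60 | eve | 9 | 60
40 | 60 | frank | 8 | 60
4 | 9 | bob | 4 | 9
After WHERE (1 rows):
parts.id | parts.rank | books.name | books.score | books.rank
4 | 9 | bob | 4 | 9
After GROUP BY (1 rows):
parts.id | sum_rank
4 | 9

== RESULT ==
parts.id | sum_rank
4 | 9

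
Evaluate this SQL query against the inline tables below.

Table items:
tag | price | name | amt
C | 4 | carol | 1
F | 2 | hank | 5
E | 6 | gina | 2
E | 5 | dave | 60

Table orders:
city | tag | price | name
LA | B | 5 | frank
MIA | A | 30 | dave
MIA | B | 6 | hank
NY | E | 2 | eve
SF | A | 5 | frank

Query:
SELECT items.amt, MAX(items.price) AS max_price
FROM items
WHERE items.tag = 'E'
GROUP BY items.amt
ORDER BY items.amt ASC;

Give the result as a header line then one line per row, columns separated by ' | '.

== RESULT ==
items.amt | max_price
2 | 6
60 | 5

Derivation:
After WHERE (2 rows):
items.tag | items.price | items.name | items.amt
E | 6 | gina | 2
E | 5 | dave | 60
After GROUP BY (2 rows):
items.amt | max_price
2 | 6
60 | 5
After ORDER BY (2 rows):
items.amt | max_price
2 | 6
60 | 5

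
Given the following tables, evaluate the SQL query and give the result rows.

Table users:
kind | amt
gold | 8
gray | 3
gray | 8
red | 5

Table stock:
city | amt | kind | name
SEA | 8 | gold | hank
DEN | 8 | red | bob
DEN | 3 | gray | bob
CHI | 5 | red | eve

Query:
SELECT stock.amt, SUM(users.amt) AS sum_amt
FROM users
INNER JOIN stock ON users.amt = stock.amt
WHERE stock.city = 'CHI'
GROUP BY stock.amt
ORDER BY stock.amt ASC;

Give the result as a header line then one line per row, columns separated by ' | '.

After JOIN stock (6 rows):
users.kind | users.amt | stock.city | stock.amt | stock.kind | stock.name
gold | 8 | SEA | 8 | gold | hank
gold | 8 | DEN | 8 | red | bob
gray | 3 | DEN | 3 | gray | bob
gray | 8 | SEA | 8 | gold | hank
gray | 8 | DEN | 8 | red | bob
red | 5 | CHI | 5 | red | eve
After WHERE (1 rows):
users.kind | users.amt | stock.city | stock.amt | stock.kind | stock.name
red | 5 | CHI | 5 | red | eve
After GROUP BY (1 rows):
stock.amt | sum_amt
5 | 5
After ORDER BY (1 rows):
stock.amt | sum_amt
5 | 5

== RESULT ==
stock.amt | sum_amt
5 | 5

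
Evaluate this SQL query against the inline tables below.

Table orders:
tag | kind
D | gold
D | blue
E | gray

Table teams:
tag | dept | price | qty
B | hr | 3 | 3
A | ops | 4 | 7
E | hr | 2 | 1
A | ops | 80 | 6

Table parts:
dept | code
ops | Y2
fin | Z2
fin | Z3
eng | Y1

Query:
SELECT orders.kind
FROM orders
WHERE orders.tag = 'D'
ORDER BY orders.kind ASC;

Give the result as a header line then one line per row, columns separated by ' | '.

After WHERE (2 rows):
orders.tag | orders.kind
D | gold
D | blue
After SELECT (2 rows):
orders.kind
gold
blue
After ORDER BY (2 rows):
orders.kind
blue
gold

== RESULT ==
orders.kind
blue
gold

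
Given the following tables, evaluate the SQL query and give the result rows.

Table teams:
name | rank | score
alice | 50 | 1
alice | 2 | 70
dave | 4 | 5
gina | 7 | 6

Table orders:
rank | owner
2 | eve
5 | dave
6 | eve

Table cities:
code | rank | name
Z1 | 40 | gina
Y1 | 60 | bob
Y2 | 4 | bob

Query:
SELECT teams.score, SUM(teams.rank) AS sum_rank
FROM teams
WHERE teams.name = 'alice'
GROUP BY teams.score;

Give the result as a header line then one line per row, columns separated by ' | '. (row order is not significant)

After WHERE (2 rows):
teams.name | teams.rank | teams.score
alice | 50 | 1
alice | 2 | 70
After GROUP BY (2 rows):
teams.score | sum_rank
1 | 50
70 | 2

== RESULT ==
teams.score | sum_rank
1 | 50
70 | 2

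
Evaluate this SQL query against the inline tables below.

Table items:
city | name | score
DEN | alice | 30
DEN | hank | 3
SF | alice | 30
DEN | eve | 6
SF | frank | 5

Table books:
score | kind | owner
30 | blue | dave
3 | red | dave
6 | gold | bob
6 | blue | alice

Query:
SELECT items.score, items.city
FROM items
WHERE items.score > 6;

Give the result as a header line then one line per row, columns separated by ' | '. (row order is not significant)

== RESULT ==
items.score | items.city
30 | DEN
30 | SF

Derivation:
After WHERE (2 rows):
items.city | items.name | items.score
DEN | alice | 30
SF | alice | 30
After SELECT (2 rows):
items.score | items.city
30 | DEN
30 | SF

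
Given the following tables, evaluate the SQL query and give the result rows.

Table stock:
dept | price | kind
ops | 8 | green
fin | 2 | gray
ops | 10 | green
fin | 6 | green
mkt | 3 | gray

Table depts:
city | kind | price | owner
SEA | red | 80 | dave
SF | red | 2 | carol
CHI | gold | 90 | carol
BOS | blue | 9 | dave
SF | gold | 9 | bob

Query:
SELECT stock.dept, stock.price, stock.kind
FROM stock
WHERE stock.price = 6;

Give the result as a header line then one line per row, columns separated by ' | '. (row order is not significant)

After WHERE (1 rows):
stock.dept | stock.price | stock.kind
fin | 6 | green
After SELECT (1 rows):
stock.dept | stock.price | stock.kind
fin | 6 | green

== RESULT ==
stock.dept | stock.price | stock.kind
fin | 6 | green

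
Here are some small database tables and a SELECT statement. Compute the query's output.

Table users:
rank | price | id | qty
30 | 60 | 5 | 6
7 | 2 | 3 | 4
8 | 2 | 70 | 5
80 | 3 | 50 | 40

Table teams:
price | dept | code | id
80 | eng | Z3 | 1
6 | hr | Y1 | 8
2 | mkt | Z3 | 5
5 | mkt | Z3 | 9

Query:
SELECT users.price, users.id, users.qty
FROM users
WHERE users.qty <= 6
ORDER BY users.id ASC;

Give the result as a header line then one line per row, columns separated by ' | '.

== RESULT ==
users.price | users.id | users.qty
2 | 3 | 4
60 | 5 | 6
2 | 70 | 5

Derivation:
After WHERE (3 rows):
users.rank | users.price | users.id | users.qty
30 | 60 | 5 | 6
7 | 2 | 3 | 4
8 | 2 | 70 | 5
After SELECT (3 rows):
users.price | users.id | users.qty
60 | 5 | 6
2 | 3 | 4
2 | 70 | 5
After ORDER BY (3 rows):
users.price | users.id | users.qty
2 | 3 | 4
60 | 5 | 6
2 | 70 | 5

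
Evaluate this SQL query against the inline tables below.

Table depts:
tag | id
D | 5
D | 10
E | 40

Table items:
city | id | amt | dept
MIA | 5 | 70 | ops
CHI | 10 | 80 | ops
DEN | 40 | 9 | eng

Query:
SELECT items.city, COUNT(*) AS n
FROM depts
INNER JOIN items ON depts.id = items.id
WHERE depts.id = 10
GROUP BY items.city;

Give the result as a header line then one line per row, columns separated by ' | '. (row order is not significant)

After JOIN items (3 rows):
depts.tag | depts.id | items.city | items.id | items.amt | items.dept
D | 5 | MIA | 5 | 70 | ops
D | 10 | CHI | 10 | 80 | ops
E | 40 | DEN | 40 | 9 | eng
After WHERE (1 rows):
depts.tag | depts.id | items.city | items.id | items.amt | items.dept
D | 10 | CHI | 10 | 80 | ops
After GROUP BY (1 rows):
items.city | n
CHI | 1

== RESULT ==
items.city | n
CHI | 1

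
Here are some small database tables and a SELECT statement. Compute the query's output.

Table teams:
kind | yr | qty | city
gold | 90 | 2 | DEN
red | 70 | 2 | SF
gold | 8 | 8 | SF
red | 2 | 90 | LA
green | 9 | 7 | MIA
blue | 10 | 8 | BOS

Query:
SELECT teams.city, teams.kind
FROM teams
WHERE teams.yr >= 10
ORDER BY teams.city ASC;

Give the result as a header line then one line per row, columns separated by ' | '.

After WHERE (3 rows):
teams.kind | teams.yr | teams.qty | teams.city
gold | 90 | 2 | DEN
red | 70 | 2 | SF
blue | 10 | 8 | BOS
After SELECT (3 rows):
teams.city | teams.kind
DEN | gold
SF | red
BOS | blue
After ORDER BY (3 rows):
teams.city | teams.kind
BOS | blue
DEN | gold
SF | red

== RESULT ==
teams.city | teams.kind
BOS | blue
DEN | gold
SF | red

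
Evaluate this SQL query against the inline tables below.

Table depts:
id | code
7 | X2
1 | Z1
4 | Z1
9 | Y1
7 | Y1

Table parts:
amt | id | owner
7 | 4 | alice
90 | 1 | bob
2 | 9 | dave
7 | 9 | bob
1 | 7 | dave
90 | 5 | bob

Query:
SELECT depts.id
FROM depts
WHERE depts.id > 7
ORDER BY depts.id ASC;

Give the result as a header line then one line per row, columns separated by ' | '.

== RESULT ==
depts.id
9

Derivation:
After WHERE (1 rows):
depts.id | depts.code
9 | Y1
After SELECT (1 rows):
depts.id
9
After ORDER BY (1 rows):
depts.id
9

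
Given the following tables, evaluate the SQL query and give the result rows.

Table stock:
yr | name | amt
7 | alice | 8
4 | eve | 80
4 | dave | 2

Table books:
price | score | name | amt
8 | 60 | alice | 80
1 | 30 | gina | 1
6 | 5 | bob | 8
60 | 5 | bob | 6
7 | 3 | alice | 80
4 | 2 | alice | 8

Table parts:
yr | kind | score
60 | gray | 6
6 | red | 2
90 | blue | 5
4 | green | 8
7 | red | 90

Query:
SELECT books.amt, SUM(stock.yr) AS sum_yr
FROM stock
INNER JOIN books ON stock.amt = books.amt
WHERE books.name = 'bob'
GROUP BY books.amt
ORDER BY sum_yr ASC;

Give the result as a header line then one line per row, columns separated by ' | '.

== RESULT ==
books.amt | sum_yr
8 | 7

Derivation:
After JOIN books (4 rows):
stock.yr | stock.name | stock.amt | books.price | books.score | books.name | books.amt
7 | alice | 8 | 6 | 5 | bob | 8
7 | alice | 8 | 4 | 2 | alice | 8
4 | eve | 80 | 8 | 60 | alice | 80
4 | eve | 80 | 7 | 3 | alice | 80
After WHERE (1 rows):
stock.yr | stock.name | stock.amt | books.price | books.score | books.name | books.amt
7 | alice | 8 | 6 | 5 | bob | 8
After GROUP BY (1 rows):
books.amt | sum_yr
8 | 7
After ORDER BY (1 rows):
books.amt | sum_yr
8 | 7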